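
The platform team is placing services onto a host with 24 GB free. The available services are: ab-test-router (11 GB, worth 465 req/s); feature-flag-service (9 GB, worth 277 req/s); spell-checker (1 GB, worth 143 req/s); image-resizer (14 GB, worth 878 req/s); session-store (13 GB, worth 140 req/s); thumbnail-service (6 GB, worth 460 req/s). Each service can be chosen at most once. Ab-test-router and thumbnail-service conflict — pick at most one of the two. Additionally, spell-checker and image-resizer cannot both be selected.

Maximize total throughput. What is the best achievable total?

Taking image-resizer + thumbnail-service: 20 GB used, 1338 in throughput.
Nothing else feasible within 24 GB beats 1338.

1338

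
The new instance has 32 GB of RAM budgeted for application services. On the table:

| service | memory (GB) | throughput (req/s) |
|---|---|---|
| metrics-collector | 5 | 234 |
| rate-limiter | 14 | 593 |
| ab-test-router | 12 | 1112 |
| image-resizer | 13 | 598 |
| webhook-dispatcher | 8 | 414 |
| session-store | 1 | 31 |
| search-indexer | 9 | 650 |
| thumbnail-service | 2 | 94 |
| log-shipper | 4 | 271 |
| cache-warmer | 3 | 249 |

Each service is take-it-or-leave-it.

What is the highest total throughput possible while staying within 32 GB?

Filling by ratio: ab-test-router + session-store + search-indexer + thumbnail-service + log-shipper + cache-warmer for 2407, with 1 GB left unused.
Dropping session-store and thumbnail-service and log-shipper frees 7 GB; slotting in webhook-dispatcher (8 GB) lifts the total to 2425 at 32 GB.
That's the maximum — no swap from here does better than 2425.

2425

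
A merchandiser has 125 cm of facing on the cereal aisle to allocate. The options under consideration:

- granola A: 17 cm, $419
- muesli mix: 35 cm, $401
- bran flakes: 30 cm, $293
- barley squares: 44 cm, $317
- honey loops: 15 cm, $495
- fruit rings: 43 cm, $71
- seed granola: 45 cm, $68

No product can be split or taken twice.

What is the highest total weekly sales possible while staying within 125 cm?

1632

The ratio heuristic lands on granola A + muesli mix + bran flakes + honey loops (1608) but leaves 28 cm idle.
Dropping bran flakes frees 30 cm; slotting in barley squares (44 cm) lifts the total to 1632 at 111 cm.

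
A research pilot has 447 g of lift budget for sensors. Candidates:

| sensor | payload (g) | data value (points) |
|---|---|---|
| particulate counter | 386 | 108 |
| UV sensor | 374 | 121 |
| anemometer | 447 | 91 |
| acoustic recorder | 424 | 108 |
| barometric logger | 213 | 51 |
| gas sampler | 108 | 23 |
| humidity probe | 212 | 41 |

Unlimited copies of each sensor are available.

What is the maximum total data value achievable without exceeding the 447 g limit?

121

Ranking by ratio (data value/g): UV sensor 0.32, particulate counter 0.28, acoustic recorder 0.25, barometric logger 0.24.
UV sensor uses 374 of the 447 g and totals 121.
Every other selection either busts 447 g or fails to beat 121.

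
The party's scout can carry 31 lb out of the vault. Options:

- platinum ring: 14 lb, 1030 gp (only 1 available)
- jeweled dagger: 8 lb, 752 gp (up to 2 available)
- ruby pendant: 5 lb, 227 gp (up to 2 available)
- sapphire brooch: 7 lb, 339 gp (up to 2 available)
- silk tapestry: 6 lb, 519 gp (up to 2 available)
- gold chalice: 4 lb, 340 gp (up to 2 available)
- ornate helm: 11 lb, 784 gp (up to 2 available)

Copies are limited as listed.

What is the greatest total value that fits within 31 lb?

2703

By value per lb: jeweled dagger 94.00, silk tapestry 86.50, gold chalice 85.00 lead.
A density-first pass picks 2×jeweled dagger + 2×silk tapestry — 2542 at 28 lb.
The 6 lb tied up in silk tapestry is better spent on 2×gold chalice — total rises to 2703 (30 lb).
The spare 1 lb is too small for any remaining item, and no exchange beats 2703.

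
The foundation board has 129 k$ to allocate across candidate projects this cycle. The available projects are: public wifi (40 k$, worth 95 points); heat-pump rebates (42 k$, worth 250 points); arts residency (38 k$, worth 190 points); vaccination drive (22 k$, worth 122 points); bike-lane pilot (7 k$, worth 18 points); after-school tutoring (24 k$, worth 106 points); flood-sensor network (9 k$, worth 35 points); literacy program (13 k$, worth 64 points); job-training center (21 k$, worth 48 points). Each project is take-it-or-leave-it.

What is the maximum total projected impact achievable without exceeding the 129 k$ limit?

Taking the top-ratio projects first gives heat-pump rebates + arts residency + vaccination drive + flood-sensor network + literacy program for 661 (124 k$).
The 22 k$ tied up in flood-sensor network and literacy program is better spent on after-school tutoring — total rises to 668 (126 k$).
The closest alternative, heat-pump rebates + arts residency + vaccination drive + flood-sensor network + literacy program, reaches only 661.

668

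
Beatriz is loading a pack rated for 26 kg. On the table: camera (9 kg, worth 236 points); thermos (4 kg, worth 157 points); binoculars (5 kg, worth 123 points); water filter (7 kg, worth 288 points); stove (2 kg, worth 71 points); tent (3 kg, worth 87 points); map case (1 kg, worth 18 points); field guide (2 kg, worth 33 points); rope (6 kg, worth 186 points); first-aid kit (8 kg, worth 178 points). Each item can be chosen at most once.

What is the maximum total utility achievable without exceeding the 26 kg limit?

867

Filling by ratio: thermos + water filter + stove + tent + map case + field guide + rope for 840, with 1 kg left unused.
Using the slack differently, camera + thermos + water filter + rope comes to 867 at 26 kg.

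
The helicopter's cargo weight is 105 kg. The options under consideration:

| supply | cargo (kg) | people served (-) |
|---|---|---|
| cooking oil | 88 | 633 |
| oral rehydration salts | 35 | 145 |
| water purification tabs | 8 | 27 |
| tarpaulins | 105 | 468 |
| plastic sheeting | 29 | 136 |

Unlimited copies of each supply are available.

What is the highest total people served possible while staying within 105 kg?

Ranking by ratio (people served/kg): cooking oil 7.19, plastic sheeting 4.69, tarpaulins 4.46, oral rehydration salts 4.14.
Best packing: cooking oil + 2×water purification tabs — 104 kg, 687 total.

687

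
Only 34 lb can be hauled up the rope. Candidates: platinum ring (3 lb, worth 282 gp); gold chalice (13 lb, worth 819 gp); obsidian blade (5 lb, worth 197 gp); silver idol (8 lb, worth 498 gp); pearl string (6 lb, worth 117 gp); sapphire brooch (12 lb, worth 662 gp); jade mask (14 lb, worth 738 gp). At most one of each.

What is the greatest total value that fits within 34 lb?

A density-first pass picks platinum ring + gold chalice + obsidian blade + silver idol — 1796 at 29 lb.
Dropping platinum ring and obsidian blade frees 8 lb; slotting in sapphire brooch (12 lb) lifts the total to 1979 at 33 lb.

1979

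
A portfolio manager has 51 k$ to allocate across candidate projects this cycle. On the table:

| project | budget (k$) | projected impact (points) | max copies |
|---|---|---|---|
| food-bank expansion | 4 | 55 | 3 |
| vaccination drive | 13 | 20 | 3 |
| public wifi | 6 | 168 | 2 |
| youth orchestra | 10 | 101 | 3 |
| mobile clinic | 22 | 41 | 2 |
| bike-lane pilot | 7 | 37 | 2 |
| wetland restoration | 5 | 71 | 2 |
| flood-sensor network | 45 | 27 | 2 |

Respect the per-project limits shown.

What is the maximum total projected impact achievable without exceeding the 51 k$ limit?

790

Taking the top-ratio projects first gives 3×food-bank expansion + 2×public wifi + youth orchestra + bike-lane pilot + 2×wetland restoration for 781 (51 k$).
Dropping food-bank expansion and bike-lane pilot frees 11 k$; slotting in youth orchestra (10 k$) lifts the total to 790 at 50 k$.
Nothing else within 51 k$ beats 790.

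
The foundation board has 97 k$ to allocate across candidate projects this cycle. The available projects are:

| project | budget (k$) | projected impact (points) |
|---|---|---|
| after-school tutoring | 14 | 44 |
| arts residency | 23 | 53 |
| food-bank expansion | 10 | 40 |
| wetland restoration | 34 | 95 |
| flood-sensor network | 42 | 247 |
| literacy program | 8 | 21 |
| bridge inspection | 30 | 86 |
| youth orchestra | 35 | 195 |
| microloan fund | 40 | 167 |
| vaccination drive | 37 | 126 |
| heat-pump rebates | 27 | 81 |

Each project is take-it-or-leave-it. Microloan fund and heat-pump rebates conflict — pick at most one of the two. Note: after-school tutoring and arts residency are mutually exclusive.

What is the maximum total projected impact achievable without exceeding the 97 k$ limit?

Density check — flood-sensor network 5.88, youth orchestra 5.57, microloan fund 4.17, food-bank expansion 4.00 are the best per k$.
The ratio ordering already packs tightly: food-bank expansion + flood-sensor network + literacy program + youth orchestra, 95 k$, 503.

503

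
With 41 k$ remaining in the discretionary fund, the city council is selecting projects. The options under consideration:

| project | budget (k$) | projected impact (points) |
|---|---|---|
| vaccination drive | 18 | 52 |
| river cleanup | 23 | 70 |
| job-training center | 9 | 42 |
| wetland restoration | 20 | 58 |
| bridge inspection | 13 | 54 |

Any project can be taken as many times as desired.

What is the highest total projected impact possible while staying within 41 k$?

180

Ranking by ratio (projected impact/k$): job-training center 4.67, bridge inspection 4.15, river cleanup 3.04, wetland restoration 2.90.
Taking the top-ratio projects first gives 4×job-training center for 168 (36 k$).
Replace job-training center with bridge inspection: the trade gains 12 net, giving 180 at 40 k$.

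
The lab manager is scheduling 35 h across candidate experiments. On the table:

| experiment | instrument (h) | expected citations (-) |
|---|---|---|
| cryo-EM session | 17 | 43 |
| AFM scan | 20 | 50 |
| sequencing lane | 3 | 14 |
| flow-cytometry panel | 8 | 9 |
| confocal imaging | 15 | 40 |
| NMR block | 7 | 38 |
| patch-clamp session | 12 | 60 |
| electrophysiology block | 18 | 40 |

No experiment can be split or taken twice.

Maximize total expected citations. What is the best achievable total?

Taking the top-ratio experiments first gives sequencing lane + flow-cytometry panel + NMR block + patch-clamp session for 121 (30 h).
The 11 h tied up in sequencing lane and flow-cytometry panel is better spent on confocal imaging — total rises to 138 (34 h).

138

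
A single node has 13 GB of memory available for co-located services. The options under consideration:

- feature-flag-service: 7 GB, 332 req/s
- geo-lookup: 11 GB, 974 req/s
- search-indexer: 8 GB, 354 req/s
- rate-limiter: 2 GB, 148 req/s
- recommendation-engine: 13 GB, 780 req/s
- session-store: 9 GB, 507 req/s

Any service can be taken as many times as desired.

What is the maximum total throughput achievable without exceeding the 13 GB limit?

1122

By throughput per GB: geo-lookup 88.55, rate-limiter 74.00, recommendation-engine 60.00 lead.
Taking geo-lookup + rate-limiter: 13 GB used, 1122 in throughput.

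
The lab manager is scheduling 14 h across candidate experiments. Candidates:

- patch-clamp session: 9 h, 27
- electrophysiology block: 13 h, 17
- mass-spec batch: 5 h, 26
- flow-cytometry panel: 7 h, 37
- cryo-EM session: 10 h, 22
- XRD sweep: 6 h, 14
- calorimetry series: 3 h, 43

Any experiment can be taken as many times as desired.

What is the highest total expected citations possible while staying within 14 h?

172

By expected citations per h: calorimetry series 14.33, flow-cytometry panel 5.29, mass-spec batch 5.20 lead.
Taking 4×calorimetry series: 12 h used, 172 in expected citations.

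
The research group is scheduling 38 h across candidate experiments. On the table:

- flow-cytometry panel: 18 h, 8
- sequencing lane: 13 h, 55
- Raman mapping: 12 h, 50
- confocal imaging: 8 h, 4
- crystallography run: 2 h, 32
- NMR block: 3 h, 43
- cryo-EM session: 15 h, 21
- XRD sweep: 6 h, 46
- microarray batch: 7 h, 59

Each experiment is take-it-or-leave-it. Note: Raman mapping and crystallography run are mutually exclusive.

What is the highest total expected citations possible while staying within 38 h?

235

By expected citations per h: crystallography run 16.00, NMR block 14.33, microarray batch 8.43 lead.
Best packing: sequencing lane + crystallography run + NMR block + XRD sweep + microarray batch — 31 h, 235 total.
No other feasible combination exceeds 235.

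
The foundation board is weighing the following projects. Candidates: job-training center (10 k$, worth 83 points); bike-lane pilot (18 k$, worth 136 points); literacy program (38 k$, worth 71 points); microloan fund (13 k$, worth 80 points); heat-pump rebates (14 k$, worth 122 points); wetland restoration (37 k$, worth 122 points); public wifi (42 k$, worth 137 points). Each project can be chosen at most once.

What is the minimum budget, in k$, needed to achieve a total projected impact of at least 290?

Minimise k$ subject to total projected impact ≥ 290.
Taking job-training center + bike-lane pilot + microloan fund gives 299 (≥ 290) for 41 k$.
Any bundle with less than 41 k$ falls short of 290.

41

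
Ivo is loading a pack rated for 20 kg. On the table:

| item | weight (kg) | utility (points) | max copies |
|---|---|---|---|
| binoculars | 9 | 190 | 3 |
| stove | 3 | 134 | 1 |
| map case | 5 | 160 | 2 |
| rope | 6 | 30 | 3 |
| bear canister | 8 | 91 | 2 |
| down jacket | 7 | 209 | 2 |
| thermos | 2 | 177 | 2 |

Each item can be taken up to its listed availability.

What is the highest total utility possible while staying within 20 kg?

Greedy by ratio would take stove + 2×map case + 2×thermos: 17 kg used, total 808.
Replace map case with down jacket: the trade gains 49 net, giving 857 at 19 kg.
Every other selection either busts 20 kg or exceeds an availability limit or fails to beat 857.

857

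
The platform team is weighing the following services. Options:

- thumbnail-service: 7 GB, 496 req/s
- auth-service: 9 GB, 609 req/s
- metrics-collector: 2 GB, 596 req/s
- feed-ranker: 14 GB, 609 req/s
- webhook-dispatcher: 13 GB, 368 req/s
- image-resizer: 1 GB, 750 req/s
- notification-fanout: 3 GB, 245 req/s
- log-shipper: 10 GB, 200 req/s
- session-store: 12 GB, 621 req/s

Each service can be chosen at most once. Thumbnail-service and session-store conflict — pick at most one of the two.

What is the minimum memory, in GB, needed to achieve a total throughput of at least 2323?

Minimise GB subject to total throughput ≥ 2323.
Taking thumbnail-service + auth-service + metrics-collector + image-resizer gives 2451 (≥ 2323) for 19 GB.
Any bundle with less than 19 GB falls short of 2323.

19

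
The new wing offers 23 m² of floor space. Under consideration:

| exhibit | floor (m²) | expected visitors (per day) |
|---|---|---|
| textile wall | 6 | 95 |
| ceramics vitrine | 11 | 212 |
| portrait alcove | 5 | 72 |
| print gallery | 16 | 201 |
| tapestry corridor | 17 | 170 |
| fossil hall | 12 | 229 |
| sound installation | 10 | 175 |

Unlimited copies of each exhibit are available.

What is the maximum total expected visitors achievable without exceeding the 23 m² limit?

441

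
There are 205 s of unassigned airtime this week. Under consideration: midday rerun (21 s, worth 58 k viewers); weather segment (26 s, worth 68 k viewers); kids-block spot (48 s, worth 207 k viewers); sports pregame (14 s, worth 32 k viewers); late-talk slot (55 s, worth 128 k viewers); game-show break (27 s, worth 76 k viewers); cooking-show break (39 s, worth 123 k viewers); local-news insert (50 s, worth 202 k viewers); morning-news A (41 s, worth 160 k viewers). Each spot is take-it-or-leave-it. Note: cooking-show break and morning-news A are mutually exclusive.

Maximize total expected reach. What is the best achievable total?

735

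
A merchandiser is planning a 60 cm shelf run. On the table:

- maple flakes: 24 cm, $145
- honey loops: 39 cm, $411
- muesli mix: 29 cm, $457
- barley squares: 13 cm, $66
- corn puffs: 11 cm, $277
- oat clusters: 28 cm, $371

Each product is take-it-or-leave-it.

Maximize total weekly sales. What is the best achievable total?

The ratio heuristic lands on muesli mix + barley squares + corn puffs (800) but leaves 7 cm idle.
Replace barley squares and corn puffs with oat clusters: the trade gains 28 net, giving 828 at 57 cm.
The spare 3 cm is too small for any remaining product, and no exchange beats 828.

828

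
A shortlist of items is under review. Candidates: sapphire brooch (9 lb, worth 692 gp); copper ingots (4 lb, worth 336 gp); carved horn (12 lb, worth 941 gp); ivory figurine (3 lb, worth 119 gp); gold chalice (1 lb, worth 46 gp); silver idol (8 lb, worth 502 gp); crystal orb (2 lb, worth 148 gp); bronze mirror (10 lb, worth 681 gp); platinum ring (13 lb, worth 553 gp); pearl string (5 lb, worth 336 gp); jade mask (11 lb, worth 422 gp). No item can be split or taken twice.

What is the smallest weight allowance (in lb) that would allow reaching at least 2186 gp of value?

Look for the lowest-weight combination reaching 2186.
sapphire brooch + copper ingots + carved horn + ivory figurine + crystal orb: 2236 value at 30 lb.
Any bundle with less than 30 lb falls short of 2186.

30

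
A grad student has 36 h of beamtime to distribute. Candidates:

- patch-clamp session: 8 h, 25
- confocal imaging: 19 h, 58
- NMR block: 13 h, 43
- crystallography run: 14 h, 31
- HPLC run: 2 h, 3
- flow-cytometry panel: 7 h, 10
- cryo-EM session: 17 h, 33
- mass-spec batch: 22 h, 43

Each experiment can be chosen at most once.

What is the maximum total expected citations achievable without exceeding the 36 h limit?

104

Density check — NMR block 3.31, patch-clamp session 3.12, confocal imaging 3.05 are the best per h.
Greedy by ratio would take patch-clamp session + NMR block + crystallography run: 35 h used, total 99.
The 22 h tied up in patch-clamp session and crystallography run is better spent on confocal imaging + HPLC run — total rises to 104 (34 h).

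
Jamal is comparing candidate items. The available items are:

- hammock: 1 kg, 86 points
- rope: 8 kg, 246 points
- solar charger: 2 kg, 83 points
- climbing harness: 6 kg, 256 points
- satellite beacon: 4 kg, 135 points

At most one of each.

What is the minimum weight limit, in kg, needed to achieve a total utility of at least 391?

Look for the lowest-weight combination reaching 391.
hammock + solar charger + climbing harness: 425 utility at 9 kg.
Below 9 kg the best achievable stays under 391.

9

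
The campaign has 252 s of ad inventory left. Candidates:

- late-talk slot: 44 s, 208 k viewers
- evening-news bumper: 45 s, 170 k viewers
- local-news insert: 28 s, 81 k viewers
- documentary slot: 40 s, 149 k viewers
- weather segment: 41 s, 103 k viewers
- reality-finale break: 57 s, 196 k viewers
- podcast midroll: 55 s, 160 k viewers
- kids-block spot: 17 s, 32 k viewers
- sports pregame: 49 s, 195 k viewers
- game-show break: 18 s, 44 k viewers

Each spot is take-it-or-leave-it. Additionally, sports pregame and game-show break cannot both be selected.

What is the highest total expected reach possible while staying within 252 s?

Taking late-talk slot + evening-news bumper + documentary slot + reality-finale break + kids-block spot + sports pregame: 252 s used, 950 in expected reach.
Runner-up late-talk slot + evening-news bumper + reality-finale break + podcast midroll + sports pregame tops out at 929.

950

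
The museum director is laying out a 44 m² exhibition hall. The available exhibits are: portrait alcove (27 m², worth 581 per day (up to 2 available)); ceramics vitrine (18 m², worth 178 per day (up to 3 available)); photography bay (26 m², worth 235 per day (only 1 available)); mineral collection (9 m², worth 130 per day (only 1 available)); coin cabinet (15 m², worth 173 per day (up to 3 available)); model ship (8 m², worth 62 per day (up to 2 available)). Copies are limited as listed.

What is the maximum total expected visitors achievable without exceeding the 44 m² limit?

773

Best packing: portrait alcove + mineral collection + model ship — 44 m², 773 total.
That's the maximum — no swap from here does better than 773.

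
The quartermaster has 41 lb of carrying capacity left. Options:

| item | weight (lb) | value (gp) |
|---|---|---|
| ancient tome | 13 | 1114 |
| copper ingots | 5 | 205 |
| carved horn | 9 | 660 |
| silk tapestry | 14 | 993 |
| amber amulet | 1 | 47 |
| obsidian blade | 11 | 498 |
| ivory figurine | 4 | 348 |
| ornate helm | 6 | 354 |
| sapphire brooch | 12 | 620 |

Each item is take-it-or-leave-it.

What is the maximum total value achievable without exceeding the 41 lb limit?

3162

Ranking by ratio (value/lb): ivory figurine 87.00, ancient tome 85.69, carved horn 73.33.
The ratio ordering already packs tightly: ancient tome + carved horn + silk tapestry + amber amulet + ivory figurine, 41 lb, 3162.
Every other selection either busts 41 lb or fails to beat 3162.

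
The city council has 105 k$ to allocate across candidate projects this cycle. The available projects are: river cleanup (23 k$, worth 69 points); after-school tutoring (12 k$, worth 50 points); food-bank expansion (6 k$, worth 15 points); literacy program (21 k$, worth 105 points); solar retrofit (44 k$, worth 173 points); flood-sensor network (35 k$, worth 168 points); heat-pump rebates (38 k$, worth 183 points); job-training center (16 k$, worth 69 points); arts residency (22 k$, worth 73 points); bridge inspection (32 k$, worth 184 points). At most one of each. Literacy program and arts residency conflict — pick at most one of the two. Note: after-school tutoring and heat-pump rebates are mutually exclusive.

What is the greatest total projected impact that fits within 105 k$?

535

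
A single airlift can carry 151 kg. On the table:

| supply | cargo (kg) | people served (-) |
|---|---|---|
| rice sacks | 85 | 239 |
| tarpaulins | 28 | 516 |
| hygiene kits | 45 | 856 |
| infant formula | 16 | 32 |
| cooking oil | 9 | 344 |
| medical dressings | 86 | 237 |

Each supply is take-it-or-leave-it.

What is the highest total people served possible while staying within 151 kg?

1748

Taking tarpaulins + hygiene kits + infant formula + cooking oil: 98 kg used, 1748 in people served.
Next best is tarpaulins + hygiene kits + cooking oil at 1716 (82 kg) — short by 32.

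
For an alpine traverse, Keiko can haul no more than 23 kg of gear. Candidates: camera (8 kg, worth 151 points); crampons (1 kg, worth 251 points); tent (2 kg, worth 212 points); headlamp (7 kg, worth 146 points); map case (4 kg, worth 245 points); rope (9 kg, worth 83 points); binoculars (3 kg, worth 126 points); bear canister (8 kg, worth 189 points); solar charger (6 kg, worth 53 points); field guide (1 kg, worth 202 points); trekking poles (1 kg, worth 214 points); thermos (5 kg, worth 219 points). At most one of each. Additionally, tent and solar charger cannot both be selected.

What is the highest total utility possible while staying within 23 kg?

1532

Best packing: crampons + tent + map case + bear canister + field guide + trekking poles + thermos — 22 kg, 1532 total.
The closest alternative, camera + crampons + tent + map case + field guide + trekking poles + thermos, reaches only 1494.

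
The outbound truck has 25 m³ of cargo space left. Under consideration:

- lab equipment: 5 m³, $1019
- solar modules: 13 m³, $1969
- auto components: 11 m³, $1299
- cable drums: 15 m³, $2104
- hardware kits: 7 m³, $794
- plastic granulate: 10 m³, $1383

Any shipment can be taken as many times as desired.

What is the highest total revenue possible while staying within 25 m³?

5095

Taking 5×lab equipment: 25 m³ used, 5095 in revenue.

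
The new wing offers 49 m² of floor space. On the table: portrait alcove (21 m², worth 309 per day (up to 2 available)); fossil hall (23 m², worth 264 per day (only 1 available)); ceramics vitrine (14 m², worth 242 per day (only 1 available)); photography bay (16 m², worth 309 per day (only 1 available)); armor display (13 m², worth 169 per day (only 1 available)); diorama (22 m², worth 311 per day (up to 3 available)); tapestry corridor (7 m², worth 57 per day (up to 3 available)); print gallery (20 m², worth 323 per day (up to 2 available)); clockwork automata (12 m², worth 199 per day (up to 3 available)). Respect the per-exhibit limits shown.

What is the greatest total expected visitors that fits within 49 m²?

831

Taking the top-ratio exhibits first gives ceramics vitrine + photography bay + tapestry corridor + clockwork automata for 807 (49 m²).
The 21 m² tied up in ceramics vitrine and tapestry corridor is better spent on print gallery — total rises to 831 (48 m²).
Every other selection either busts 49 m² or exceeds an availability limit or fails to beat 831.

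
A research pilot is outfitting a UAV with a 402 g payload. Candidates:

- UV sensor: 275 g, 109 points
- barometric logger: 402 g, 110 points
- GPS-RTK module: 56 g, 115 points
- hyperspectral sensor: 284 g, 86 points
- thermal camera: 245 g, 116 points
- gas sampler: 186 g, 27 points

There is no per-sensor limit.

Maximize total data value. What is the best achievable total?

805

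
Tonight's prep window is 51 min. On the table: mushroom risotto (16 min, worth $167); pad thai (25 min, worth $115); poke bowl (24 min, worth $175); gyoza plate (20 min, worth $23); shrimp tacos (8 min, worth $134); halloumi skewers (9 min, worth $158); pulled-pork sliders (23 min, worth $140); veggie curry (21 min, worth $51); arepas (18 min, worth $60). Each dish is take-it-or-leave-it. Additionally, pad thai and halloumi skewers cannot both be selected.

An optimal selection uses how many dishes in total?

4

The maximum profit within 51 min is 519.
For example mushroom risotto + shrimp tacos + halloumi skewers + arepas achieves it, using 51 min.
Any selection reaching 519 contains exactly 4 dishes.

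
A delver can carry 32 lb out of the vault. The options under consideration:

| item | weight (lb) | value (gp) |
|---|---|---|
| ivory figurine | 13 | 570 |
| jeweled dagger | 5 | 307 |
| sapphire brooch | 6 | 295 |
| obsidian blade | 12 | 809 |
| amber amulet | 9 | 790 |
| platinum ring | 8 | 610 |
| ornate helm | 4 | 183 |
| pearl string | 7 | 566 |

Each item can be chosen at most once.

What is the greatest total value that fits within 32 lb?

2348

A density-first pass picks jeweled dagger + amber amulet + platinum ring + pearl string — 2273 at 29 lb.
The 13 lb tied up in jeweled dagger and platinum ring is better spent on obsidian blade + ornate helm — total rises to 2348 (32 lb).
No other feasible combination exceeds 2348.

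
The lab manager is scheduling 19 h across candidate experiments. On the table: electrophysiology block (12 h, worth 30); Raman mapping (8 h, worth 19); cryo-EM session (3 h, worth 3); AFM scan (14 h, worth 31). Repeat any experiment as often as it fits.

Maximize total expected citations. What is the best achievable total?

Ranking by ratio (expected citations/h): electrophysiology block 2.50, Raman mapping 2.38, AFM scan 2.21, cryo-EM session 1.00.
Filling by ratio: electrophysiology block + 2×cryo-EM session for 36, with 1 h left unused.
Dropping electrophysiology block and cryo-EM session frees 15 h; slotting in 2×Raman mapping (16 h) lifts the total to 41 at 19 h.

41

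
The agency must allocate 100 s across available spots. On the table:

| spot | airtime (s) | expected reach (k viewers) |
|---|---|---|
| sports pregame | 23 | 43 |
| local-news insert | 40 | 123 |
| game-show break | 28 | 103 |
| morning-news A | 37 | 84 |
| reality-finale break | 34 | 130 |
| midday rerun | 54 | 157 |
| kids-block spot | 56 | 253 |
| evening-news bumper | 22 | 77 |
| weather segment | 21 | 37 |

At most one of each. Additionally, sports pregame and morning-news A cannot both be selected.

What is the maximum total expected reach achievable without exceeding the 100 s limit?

383

Reality-finale break + kids-block spot uses 90 of the 100 s and totals 383.
Next best is local-news insert + kids-block spot at 376 (96 s) — short by 7.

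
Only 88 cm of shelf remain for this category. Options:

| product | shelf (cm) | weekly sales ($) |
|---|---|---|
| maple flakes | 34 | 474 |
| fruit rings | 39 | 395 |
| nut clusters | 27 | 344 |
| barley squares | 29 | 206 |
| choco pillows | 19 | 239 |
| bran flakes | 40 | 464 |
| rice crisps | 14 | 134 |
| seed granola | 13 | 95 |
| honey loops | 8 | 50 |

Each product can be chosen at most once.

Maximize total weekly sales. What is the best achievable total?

1107

Maple flakes + nut clusters + choco pillows + honey loops uses 88 of the 88 cm and totals 1107.
The closest alternative, maple flakes + bran flakes + rice crisps, reaches only 1072.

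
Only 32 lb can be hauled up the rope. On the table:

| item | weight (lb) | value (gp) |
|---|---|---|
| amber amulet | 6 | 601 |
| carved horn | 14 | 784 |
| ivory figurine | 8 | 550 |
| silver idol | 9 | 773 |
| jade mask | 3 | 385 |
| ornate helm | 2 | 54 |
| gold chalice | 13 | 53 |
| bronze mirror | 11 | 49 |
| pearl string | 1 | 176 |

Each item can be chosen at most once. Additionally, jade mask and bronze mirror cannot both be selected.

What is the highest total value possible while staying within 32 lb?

Greedy by ratio would take amber amulet + ivory figurine + silver idol + jade mask + ornate helm + pearl string: 29 lb used, total 2539.
The 11 lb tied up in ivory figurine and ornate helm and pearl string is better spent on carved horn — total rises to 2543 (32 lb).
Every other selection either busts 32 lb or breaks a pairing rule or fails to beat 2543.

2543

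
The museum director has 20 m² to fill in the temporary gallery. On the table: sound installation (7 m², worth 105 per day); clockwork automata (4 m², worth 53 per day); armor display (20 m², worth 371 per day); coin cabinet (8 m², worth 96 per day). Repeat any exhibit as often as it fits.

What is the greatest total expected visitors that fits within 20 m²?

371

Ranking by ratio (expected visitors/m²): armor display 18.55, sound installation 15.00, clockwork automata 13.25, coin cabinet 12.00.
The ratio ordering already packs tightly: armor display, 20 m², 371.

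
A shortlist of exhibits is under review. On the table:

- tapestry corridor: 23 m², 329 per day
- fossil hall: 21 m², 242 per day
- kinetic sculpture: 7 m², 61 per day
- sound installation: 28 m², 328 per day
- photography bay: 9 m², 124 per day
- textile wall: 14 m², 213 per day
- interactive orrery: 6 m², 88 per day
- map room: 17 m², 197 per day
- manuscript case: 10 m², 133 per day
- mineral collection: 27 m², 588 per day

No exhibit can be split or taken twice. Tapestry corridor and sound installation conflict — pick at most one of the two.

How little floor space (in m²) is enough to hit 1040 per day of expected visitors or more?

Minimise m² subject to total expected visitors ≥ 1040.
tapestry corridor + photography bay + mineral collection: 1041 expected visitors at 59 m².
Below 59 m² the best achievable stays under 1040.

59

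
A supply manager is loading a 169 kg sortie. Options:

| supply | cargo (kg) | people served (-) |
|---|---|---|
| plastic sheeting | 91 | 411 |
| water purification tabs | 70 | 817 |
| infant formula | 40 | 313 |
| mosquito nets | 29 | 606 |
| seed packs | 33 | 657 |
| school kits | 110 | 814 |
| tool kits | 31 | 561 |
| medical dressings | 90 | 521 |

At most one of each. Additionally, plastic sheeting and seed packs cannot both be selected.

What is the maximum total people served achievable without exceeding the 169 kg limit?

2641

Ranking by ratio (people served/kg): mosquito nets 20.90, seed packs 19.91, tool kits 18.10.
The ratio ordering already packs tightly: water purification tabs + mosquito nets + seed packs + tool kits, 163 kg, 2641.
Runner-up infant formula + mosquito nets + seed packs + tool kits tops out at 2137.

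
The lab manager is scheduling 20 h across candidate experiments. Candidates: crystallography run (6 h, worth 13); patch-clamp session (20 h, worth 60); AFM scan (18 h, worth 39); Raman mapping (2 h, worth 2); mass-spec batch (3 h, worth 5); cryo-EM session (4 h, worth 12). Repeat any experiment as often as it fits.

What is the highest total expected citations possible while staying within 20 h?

Patch-clamp session uses 20 of the 20 h and totals 60.
Every other selection either busts 20 h or fails to beat 60.

60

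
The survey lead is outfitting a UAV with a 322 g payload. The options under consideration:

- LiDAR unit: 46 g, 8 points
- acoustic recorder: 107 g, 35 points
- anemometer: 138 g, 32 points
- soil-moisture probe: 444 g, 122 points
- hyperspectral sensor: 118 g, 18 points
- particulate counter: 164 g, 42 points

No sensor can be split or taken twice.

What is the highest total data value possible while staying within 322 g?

85

Ranking by ratio (data value/g): acoustic recorder 0.33, soil-moisture probe 0.27, particulate counter 0.26, anemometer 0.23.
The ratio ordering already packs tightly: LiDAR unit + acoustic recorder + particulate counter, 317 g, 85.
Nothing else within 322 g beats 85.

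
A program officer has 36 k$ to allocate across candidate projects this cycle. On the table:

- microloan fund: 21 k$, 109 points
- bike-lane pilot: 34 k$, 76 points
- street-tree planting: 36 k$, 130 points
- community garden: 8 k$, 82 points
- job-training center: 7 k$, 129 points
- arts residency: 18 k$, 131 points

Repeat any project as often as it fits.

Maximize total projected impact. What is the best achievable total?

645

Taking 5×job-training center: 35 k$ used, 645 in projected impact.
Nothing else within 36 k$ beats 645.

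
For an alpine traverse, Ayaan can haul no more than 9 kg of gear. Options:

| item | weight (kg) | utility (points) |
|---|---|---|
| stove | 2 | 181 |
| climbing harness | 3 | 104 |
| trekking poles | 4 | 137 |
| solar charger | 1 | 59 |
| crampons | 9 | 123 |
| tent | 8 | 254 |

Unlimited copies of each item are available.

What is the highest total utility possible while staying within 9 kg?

783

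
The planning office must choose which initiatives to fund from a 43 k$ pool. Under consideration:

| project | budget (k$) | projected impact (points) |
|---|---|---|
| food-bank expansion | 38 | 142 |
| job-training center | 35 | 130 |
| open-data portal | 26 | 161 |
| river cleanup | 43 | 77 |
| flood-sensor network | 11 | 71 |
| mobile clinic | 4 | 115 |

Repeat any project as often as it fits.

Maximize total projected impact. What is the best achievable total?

1150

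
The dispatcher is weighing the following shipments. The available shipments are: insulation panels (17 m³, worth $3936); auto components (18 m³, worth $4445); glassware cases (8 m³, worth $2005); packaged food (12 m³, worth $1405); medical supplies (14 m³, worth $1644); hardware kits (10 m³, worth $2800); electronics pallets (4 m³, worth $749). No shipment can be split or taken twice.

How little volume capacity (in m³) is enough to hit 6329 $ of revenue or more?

26

Minimise m³ subject to total revenue ≥ 6329.
Taking auto components + glassware cases gives 6450 (≥ 6329) for 26 m³.
No combination under 26 m³ hits 6329.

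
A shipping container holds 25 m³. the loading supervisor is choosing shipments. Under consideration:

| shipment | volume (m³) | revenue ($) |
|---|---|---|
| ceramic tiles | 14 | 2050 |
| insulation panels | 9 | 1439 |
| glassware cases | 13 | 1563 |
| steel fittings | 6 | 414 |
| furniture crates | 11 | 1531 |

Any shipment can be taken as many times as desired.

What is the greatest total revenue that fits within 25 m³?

Density check — insulation panels 159.89, ceramic tiles 146.43, furniture crates 139.18, glassware cases 120.23 are the best per m³.
A density-first pass picks 2×insulation panels + steel fittings — 3292 at 24 m³.
Dropping 2×insulation panels and steel fittings frees 24 m³; slotting in ceramic tiles + furniture crates (25 m³) lifts the total to 3581 at 25 m³.
Every other selection either busts 25 m³ or fails to beat 3581.

3581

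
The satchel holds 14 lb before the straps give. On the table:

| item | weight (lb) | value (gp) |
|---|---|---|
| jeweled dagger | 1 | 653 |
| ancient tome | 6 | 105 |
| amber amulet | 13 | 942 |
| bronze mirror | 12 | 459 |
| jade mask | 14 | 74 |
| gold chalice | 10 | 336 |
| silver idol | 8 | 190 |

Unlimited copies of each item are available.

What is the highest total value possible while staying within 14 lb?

The ratio ordering already packs tightly: 14×jeweled dagger, 14 lb, 9142.
Nothing else within 14 lb beats 9142.

9142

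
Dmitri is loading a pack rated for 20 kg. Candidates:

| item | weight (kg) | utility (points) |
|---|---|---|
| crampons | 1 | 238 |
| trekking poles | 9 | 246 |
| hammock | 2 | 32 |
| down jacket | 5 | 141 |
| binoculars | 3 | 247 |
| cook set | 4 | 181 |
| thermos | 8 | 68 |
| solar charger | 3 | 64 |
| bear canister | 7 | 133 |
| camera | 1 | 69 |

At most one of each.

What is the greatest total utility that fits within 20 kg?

1013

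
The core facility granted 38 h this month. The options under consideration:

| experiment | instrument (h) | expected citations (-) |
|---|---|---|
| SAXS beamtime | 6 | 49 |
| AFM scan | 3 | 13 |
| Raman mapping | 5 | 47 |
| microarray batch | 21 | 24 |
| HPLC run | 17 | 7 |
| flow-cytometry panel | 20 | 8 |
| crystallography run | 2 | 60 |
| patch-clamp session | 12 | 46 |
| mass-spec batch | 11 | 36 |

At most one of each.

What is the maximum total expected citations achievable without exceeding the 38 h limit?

238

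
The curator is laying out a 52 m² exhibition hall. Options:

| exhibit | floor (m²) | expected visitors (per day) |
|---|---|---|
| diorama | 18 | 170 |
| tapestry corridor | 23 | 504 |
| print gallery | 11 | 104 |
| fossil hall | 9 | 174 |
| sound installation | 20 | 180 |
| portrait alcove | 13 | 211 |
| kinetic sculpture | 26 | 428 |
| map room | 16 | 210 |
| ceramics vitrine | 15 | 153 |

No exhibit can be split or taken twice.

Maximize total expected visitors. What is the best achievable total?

932

Ranking by ratio (expected visitors/m²): tapestry corridor 21.91, fossil hall 19.33, kinetic sculpture 16.46, portrait alcove 16.23.
The ratio heuristic lands on tapestry corridor + fossil hall + portrait alcove (889) but leaves 7 m² idle.
The 22 m² tied up in fossil hall and portrait alcove is better spent on kinetic sculpture — total rises to 932 (49 m²).
The closest alternative, tapestry corridor + portrait alcove + map room, reaches only 925.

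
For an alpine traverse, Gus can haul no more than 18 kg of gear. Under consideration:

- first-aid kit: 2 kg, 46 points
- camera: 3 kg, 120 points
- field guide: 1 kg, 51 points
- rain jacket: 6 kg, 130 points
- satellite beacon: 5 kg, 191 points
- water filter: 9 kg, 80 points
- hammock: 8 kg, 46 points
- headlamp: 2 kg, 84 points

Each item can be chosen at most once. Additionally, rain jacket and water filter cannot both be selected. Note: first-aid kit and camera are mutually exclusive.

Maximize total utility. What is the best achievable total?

Density check — field guide 51.00, headlamp 42.00, camera 40.00, satellite beacon 38.20 are the best per kg.
Camera + field guide + rain jacket + satellite beacon + headlamp uses 17 of the 18 kg and totals 576.

576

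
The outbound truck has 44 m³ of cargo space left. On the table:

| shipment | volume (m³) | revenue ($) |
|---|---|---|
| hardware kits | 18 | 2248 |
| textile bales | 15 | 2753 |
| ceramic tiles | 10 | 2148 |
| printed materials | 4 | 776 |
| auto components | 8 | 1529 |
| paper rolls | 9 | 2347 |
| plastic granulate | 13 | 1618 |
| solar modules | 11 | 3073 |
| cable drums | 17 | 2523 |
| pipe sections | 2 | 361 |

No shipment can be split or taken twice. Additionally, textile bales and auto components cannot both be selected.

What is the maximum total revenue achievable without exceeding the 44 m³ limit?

10234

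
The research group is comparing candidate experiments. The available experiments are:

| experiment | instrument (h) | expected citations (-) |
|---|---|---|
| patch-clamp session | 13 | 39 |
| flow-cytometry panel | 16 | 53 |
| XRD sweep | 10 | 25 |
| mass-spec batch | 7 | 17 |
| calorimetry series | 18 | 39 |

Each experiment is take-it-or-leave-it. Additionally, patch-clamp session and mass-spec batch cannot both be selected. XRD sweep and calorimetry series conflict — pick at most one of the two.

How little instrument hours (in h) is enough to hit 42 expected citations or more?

Look for the lowest-instrument combination reaching 42.
flow-cytometry panel: 53 expected citations at 16 h.
Any bundle with less than 16 h falls short of 42.

16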